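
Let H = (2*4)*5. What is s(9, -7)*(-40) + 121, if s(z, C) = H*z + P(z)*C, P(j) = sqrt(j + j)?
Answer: -14279 + 840*sqrt(2) ≈ -13091.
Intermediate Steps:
H = 40 (H = 8*5 = 40)
P(j) = sqrt(2)*sqrt(j) (P(j) = sqrt(2*j) = sqrt(2)*sqrt(j))
s(z, C) = 40*z + C*sqrt(2)*sqrt(z) (s(z, C) = 40*z + (sqrt(2)*sqrt(z))*C = 40*z + C*sqrt(2)*sqrt(z))
s(9, -7)*(-40) + 121 = (40*9 - 7*sqrt(2)*sqrt(9))*(-40) + 121 = (360 - 7*sqrt(2)*3)*(-40) + 121 = (360 - 21*sqrt(2))*(-40) + 121 = (-14400 + 840*sqrt(2)) + 121 = -14279 + 840*sqrt(2)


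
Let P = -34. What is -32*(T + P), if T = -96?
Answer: 4160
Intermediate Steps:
-32*(T + P) = -32*(-96 - 34) = -32*(-130) = 4160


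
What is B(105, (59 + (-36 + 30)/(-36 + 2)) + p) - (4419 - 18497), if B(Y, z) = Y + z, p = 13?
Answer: 242338/17 ≈ 14255.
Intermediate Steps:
B(105, (59 + (-36 + 30)/(-36 + 2)) + p) - (4419 - 18497) = (105 + ((59 + (-36 + 30)/(-36 + 2)) + 13)) - (4419 - 18497) = (105 + ((59 - 6/(-34)) + 13)) - 1*(-14078) = (105 + ((59 - 6*(-1/34)) + 13)) + 14078 = (105 + ((59 + 3/17) + 13)) + 14078 = (105 + (1006/17 + 13)) + 14078 = (105 + 1227/17) + 14078 = 3012/17 + 14078 = 242338/17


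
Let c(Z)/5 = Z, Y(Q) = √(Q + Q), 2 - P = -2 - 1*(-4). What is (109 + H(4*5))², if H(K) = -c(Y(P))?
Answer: 11881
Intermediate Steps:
P = 0 (P = 2 - (-2 - 1*(-4)) = 2 - (-2 + 4) = 2 - 1*2 = 2 - 2 = 0)
Y(Q) = √2*√Q (Y(Q) = √(2*Q) = √2*√Q)
c(Z) = 5*Z
H(K) = 0 (H(K) = -5*√2*√0 = -5*√2*0 = -5*0 = -1*0 = 0)
(109 + H(4*5))² = (109 + 0)² = 109² = 11881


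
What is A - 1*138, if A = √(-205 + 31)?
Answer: -138 + I*√174 ≈ -138.0 + 13.191*I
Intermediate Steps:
A = I*√174 (A = √(-174) = I*√174 ≈ 13.191*I)
A - 1*138 = I*√174 - 1*138 = I*√174 - 138 = -138 + I*√174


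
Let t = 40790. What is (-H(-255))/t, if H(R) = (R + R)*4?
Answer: 204/4079 ≈ 0.050012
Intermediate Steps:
H(R) = 8*R (H(R) = (2*R)*4 = 8*R)
(-H(-255))/t = -8*(-255)/40790 = -1*(-2040)*(1/40790) = 2040*(1/40790) = 204/4079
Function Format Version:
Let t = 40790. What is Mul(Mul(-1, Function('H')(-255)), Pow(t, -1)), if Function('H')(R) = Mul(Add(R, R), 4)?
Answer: Rational(204, 4079) ≈ 0.050012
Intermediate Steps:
Function('H')(R) = Mul(8, R) (Function('H')(R) = Mul(Mul(2, R), 4) = Mul(8, R))
Mul(Mul(-1, Function('H')(-255)), Pow(t, -1)) = Mul(Mul(-1, Mul(8, -255)), Pow(40790, -1)) = Mul(Mul(-1, -2040), Rational(1, 40790)) = Mul(2040, Rational(1, 40790)) = Rational(204, 4079)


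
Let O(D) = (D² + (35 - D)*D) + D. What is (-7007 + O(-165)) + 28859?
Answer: 15912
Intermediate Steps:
O(D) = D + D² + D*(35 - D) (O(D) = (D² + D*(35 - D)) + D = D + D² + D*(35 - D))
(-7007 + O(-165)) + 28859 = (-7007 + 36*(-165)) + 28859 = (-7007 - 5940) + 28859 = -12947 + 28859 = 15912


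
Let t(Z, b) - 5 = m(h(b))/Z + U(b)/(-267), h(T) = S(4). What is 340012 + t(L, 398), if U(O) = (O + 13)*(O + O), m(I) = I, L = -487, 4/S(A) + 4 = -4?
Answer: 29368497103/86686 ≈ 3.3879e+5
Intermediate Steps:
S(A) = -1/2 (S(A) = 4/(-4 - 4) = 4/(-8) = 4*(-1/8) = -1/2)
h(T) = -1/2
U(O) = 2*O*(13 + O) (U(O) = (13 + O)*(2*O) = 2*O*(13 + O))
t(Z, b) = 5 - 1/(2*Z) - 2*b*(13 + b)/267 (t(Z, b) = 5 + (-1/(2*Z) + (2*b*(13 + b))/(-267)) = 5 + (-1/(2*Z) + (2*b*(13 + b))*(-1/267)) = 5 + (-1/(2*Z) - 2*b*(13 + b)/267) = 5 - 1/(2*Z) - 2*b*(13 + b)/267)
340012 + t(L, 398) = 340012 + (1/534)*(-267 + 2*(-487)*(1335 - 2*398*(13 + 398)))/(-487) = 340012 + (1/534)*(-1/487)*(-267 + 2*(-487)*(1335 - 2*398*411)) = 340012 + (1/534)*(-1/487)*(-267 + 2*(-487)*(1335 - 327156)) = 340012 + (1/534)*(-1/487)*(-267 + 2*(-487)*(-325821)) = 340012 + (1/534)*(-1/487)*(-267 + 317349654) = 340012 + (1/534)*(-1/487)*317349387 = 340012 - 105783129/86686 = 29368497103/86686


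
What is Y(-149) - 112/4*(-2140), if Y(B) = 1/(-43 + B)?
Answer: 11504639/192 ≈ 59920.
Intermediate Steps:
Y(-149) - 112/4*(-2140) = 1/(-43 - 149) - 112/4*(-2140) = 1/(-192) - 112*(¼)*(-2140) = -1/192 - 28*(-2140) = -1/192 - 1*(-59920) = -1/192 + 59920 = 11504639/192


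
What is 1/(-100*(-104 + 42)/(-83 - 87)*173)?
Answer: -17/107260 ≈ -0.00015849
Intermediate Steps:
1/(-100*(-104 + 42)/(-83 - 87)*173) = 1/(-(-6200)/(-170)*173) = 1/(-(-6200)*(-1)/170*173) = 1/(-100*31/85*173) = 1/(-620/17*173) = 1/(-107260/17) = -17/107260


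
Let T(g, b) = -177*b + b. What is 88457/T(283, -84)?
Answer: 88457/14784 ≈ 5.9833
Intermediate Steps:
T(g, b) = -176*b
88457/T(283, -84) = 88457/((-176*(-84))) = 88457/14784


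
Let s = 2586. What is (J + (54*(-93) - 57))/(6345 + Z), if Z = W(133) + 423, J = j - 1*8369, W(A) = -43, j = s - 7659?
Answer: -18521/6725 ≈ -2.7541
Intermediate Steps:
j = -5073 (j = 2586 - 7659 = -5073)
J = -13442 (J = -5073 - 1*8369 = -5073 - 8369 = -13442)
Z = 380 (Z = -43 + 423 = 380)
(J + (54*(-93) - 57))/(6345 + Z) = (-13442 + (54*(-93) - 57))/(6345 + 380) = (-13442 + (-5022 - 57))/6725 = (-13442 - 5079)*(1/6725) = -18521*1/6725 = -18521/6725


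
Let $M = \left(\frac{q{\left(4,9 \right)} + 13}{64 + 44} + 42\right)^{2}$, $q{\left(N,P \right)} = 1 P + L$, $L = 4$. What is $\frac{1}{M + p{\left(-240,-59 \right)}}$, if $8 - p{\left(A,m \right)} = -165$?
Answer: $\frac{2916}{5707429} \approx 0.00051091$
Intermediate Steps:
$p{\left(A,m \right)} = 173$ ($p{\left(A,m \right)} = 8 - -165 = 8 + 165 = 173$)
$q{\left(N,P \right)} = 4 + P$ ($q{\left(N,P \right)} = 1 P + 4 = P + 4 = 4 + P$)
$M = \frac{5202961}{2916}$ ($M = \left(\frac{\left(4 + 9\right) + 13}{64 + 44} + 42\right)^{2} = \left(\frac{13 + 13}{108} + 42\right)^{2} = \left(26 \cdot \frac{1}{108} + 42\right)^{2} = \left(\frac{13}{54} + 42\right)^{2} = \left(\frac{2281}{54}\right)^{2} = \frac{5202961}{2916} \approx 1784.3$)
$\frac{1}{M + p{\left(-240,-59 \right)}} = \frac{1}{\frac{5202961}{2916} + 173} = \frac{1}{\frac{5707429}{2916}} = \frac{2916}{5707429}$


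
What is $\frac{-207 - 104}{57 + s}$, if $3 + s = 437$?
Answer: $- \frac{311}{491} \approx -0.6334$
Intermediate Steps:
$s = 434$ ($s = -3 + 437 = 434$)
$\frac{-207 - 104}{57 + s} = \frac{-207 - 104}{57 + 434} = - \frac{311}{491}$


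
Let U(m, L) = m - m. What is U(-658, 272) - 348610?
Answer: -348610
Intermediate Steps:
U(m, L) = 0
U(-658, 272) - 348610 = 0 - 348610 = -348610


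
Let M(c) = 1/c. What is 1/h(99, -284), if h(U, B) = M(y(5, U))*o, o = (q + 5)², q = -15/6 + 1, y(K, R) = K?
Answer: 20/49 ≈ 0.40816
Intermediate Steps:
q = -3/2 (q = -15/6 + 1 = -3*⅚ + 1 = -5/2 + 1 = -3/2 ≈ -1.5000)
o = 49/4 (o = (-3/2 + 5)² = (7/2)² = 49/4 ≈ 12.250)
h(U, B) = 49/20 (h(U, B) = (49/4)/5 = (⅕)*(49/4) = 49/20)
1/h(99, -284) = 1/(49/20) = 20/49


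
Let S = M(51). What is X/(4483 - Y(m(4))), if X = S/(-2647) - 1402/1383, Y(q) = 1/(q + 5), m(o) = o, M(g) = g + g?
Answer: -5778240/24616446191 ≈ -0.00023473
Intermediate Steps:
M(g) = 2*g
S = 102 (S = 2*51 = 102)
Y(q) = 1/(5 + q)
X = -3852160/3660801 (X = 102/(-2647) - 1402/1383 = 102*(-1/2647) - 1402*1/1383 = -102/2647 - 1402/1383 = -3852160/3660801 ≈ -1.0523)
X/(4483 - Y(m(4))) = -3852160/(3660801*(4483 - 1/(5 + 4))) = -3852160/(3660801*(4483 - 1/9)) = -3852160/(3660801*(4483 - 1*⅑)) = -3852160/(3660801*(4483 - ⅑)) = -3852160/(3660801*40346/9) = -3852160/3660801*9/40346 = -5778240/24616446191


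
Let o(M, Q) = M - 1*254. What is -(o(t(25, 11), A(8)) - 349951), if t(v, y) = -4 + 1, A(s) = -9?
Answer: 350208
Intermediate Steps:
t(v, y) = -3
o(M, Q) = -254 + M (o(M, Q) = M - 254 = -254 + M)
-(o(t(25, 11), A(8)) - 349951) = -((-254 - 3) - 349951) = -(-257 - 349951) = -1*(-350208) = 350208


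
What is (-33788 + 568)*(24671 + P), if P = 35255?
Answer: -1990741720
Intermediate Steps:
(-33788 + 568)*(24671 + P) = (-33788 + 568)*(24671 + 35255) = -33220*59926 = -1990741720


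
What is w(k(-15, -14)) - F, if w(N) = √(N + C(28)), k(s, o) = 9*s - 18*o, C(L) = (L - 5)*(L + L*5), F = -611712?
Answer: 611712 + √3981 ≈ 6.1178e+5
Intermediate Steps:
C(L) = 6*L*(-5 + L) (C(L) = (-5 + L)*(L + 5*L) = (-5 + L)*(6*L) = 6*L*(-5 + L))
k(s, o) = -18*o + 9*s
w(N) = √(3864 + N) (w(N) = √(N + 6*28*(-5 + 28)) = √(N + 6*28*23) = √(N + 3864) = √(3864 + N))
w(k(-15, -14)) - F = √(3864 + (-18*(-14) + 9*(-15))) - 1*(-611712) = √(3864 + (252 - 135)) + 611712 = √(3864 + 117) + 611712 = √3981 + 611712 = 611712 + √3981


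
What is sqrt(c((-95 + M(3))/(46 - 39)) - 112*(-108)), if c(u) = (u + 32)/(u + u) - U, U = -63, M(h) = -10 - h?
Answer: sqrt(3939342)/18 ≈ 110.27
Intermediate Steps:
c(u) = 63 + (32 + u)/(2*u) (c(u) = (u + 32)/(u + u) - 1*(-63) = (32 + u)/((2*u)) + 63 = (32 + u)*(1/(2*u)) + 63 = (32 + u)/(2*u) + 63 = 63 + (32 + u)/(2*u))
sqrt(c((-95 + M(3))/(46 - 39)) - 112*(-108)) = sqrt((127/2 + 16/(((-95 + (-10 - 1*3))/(46 - 39)))) - 112*(-108)) = sqrt((127/2 + 16/(((-95 + (-10 - 3))/7))) + 12096) = sqrt((127/2 + 16/(((-95 - 13)*(1/7)))) + 12096) = sqrt((127/2 + 16/((-108*1/7))) + 12096) = sqrt((127/2 + 16/(-108/7)) + 12096) = sqrt((127/2 + 16*(-7/108)) + 12096) = sqrt((127/2 - 28/27) + 12096) = sqrt(3373/54 + 12096) = sqrt(656557/54) = sqrt(3939342)/18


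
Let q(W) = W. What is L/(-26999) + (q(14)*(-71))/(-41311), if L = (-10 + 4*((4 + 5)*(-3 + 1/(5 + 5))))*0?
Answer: 994/41311 ≈ 0.024061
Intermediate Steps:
L = 0 (L = (-10 + 4*(9*(-3 + 1/10)))*0 = (-10 + 4*(9*(-3 + ⅒)))*0 = (-10 + 4*(9*(-29/10)))*0 = (-10 + 4*(-261/10))*0 = (-10 - 522/5)*0 = -572/5*0 = 0)
L/(-26999) + (q(14)*(-71))/(-41311) = 0/(-26999) + (14*(-71))/(-41311) = 0*(-1/26999) - 994*(-1/41311) = 0 + 994/41311 = 994/41311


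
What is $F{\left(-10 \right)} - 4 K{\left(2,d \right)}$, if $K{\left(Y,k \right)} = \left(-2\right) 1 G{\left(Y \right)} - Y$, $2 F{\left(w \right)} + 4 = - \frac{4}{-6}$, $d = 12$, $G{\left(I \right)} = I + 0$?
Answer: $\frac{67}{3} \approx 22.333$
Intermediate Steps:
$G{\left(I \right)} = I$
$F{\left(w \right)} = - \frac{5}{3}$ ($F{\left(w \right)} = -2 + \frac{\left(-4\right) \frac{1}{-6}}{2} = -2 + \frac{\left(-4\right) \left(- \frac{1}{6}\right)}{2} = -2 + \frac{1}{2} \cdot \frac{2}{3} = -2 + \frac{1}{3} = - \frac{5}{3}$)
$K{\left(Y,k \right)} = - 3 Y$ ($K{\left(Y,k \right)} = \left(-2\right) 1 Y - Y = - 2 Y - Y = - 3 Y$)
$F{\left(-10 \right)} - 4 K{\left(2,d \right)} = - \frac{5}{3} - 4 \left(\left(-3\right) 2\right) = - \frac{5}{3} - -24 = - \frac{5}{3} + 24 = \frac{67}{3}$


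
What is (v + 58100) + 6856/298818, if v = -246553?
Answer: -28156570849/149409 ≈ -1.8845e+5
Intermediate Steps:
(v + 58100) + 6856/298818 = (-246553 + 58100) + 6856/298818 = -188453 + 6856*(1/298818) = -188453 + 3428/149409 = -28156570849/149409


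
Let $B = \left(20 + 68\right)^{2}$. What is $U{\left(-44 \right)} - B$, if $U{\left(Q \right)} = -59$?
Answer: $-7803$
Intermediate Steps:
$B = 7744$ ($B = 88^{2} = 7744$)
$U{\left(-44 \right)} - B = -59 - 7744 = -7803$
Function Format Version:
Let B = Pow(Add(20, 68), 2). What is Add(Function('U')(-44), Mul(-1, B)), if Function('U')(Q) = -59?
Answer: -7803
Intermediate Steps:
B = 7744 (B = Pow(88, 2) = 7744)
Add(Function('U')(-44), Mul(-1, B)) = Add(-59, Mul(-1, 7744)) = Add(-59, -7744) = -7803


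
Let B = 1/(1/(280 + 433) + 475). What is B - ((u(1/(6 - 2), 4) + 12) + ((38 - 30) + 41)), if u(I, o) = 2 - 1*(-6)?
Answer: -23367931/338676 ≈ -68.998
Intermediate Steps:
u(I, o) = 8 (u(I, o) = 2 + 6 = 8)
B = 713/338676 (B = 1/(1/713 + 475) = 1/(338676/713) = 713/338676 ≈ 0.0021053)
B - ((u(1/(6 - 2), 4) + 12) + ((38 - 30) + 41)) = 713/338676 - ((8 + 12) + ((38 - 30) + 41)) = 713/338676 - (20 + (8 + 41)) = 713/338676 - (20 + 49) = 713/338676 - 1*69 = 713/338676 - 69 = -23367931/338676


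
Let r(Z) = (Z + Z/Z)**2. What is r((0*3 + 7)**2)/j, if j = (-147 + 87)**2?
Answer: 25/36 ≈ 0.69444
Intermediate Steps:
j = 3600 (j = (-60)**2 = 3600)
r(Z) = (1 + Z)**2 (r(Z) = (Z + 1)**2 = (1 + Z)**2)
r((0*3 + 7)**2)/j = (1 + (0*3 + 7)**2)**2/3600 = (1 + (0 + 7)**2)**2*(1/3600) = (1 + 7**2)**2*(1/3600) = (1 + 49)**2*(1/3600) = 50**2*(1/3600) = 2500*(1/3600) = 25/36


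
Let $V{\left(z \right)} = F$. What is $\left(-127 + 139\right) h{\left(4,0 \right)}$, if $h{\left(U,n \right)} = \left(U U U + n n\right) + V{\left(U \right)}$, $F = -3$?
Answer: $732$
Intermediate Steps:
$V{\left(z \right)} = -3$
$h{\left(U,n \right)} = -3 + U^{3} + n^{2}$ ($h{\left(U,n \right)} = \left(U U U + n n\right) - 3 = \left(U^{2} U + n^{2}\right) - 3 = \left(U^{3} + n^{2}\right) - 3 = -3 + U^{3} + n^{2}$)
$\left(-127 + 139\right) h{\left(4,0 \right)} = \left(-127 + 139\right) \left(-3 + 4^{3} + 0^{2}\right) = 12 \left(-3 + 64 + 0\right) = 12 \cdot 61 = 732$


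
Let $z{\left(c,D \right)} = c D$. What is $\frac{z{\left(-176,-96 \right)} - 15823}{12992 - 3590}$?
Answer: $\frac{1073}{9402} \approx 0.11412$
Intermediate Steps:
$z{\left(c,D \right)} = D c$
$\frac{z{\left(-176,-96 \right)} - 15823}{12992 - 3590} = \frac{\left(-96\right) \left(-176\right) - 15823}{12992 - 3590} = \frac{16896 - 15823}{9402} = 1073 \cdot \frac{1}{9402} = \frac{1073}{9402}$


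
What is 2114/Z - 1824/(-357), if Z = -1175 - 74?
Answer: 507826/148631 ≈ 3.4167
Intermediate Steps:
Z = -1249
2114/Z - 1824/(-357) = 2114/(-1249) - 1824/(-357) = 2114*(-1/1249) - 1824*(-1/357) = -2114/1249 + 608/119 = 507826/148631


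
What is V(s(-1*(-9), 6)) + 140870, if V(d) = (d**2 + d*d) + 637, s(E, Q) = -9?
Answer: 141669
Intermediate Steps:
V(d) = 637 + 2*d**2 (V(d) = (d**2 + d**2) + 637 = 2*d**2 + 637 = 637 + 2*d**2)
V(s(-1*(-9), 6)) + 140870 = (637 + 2*(-9)**2) + 140870 = (637 + 2*81) + 140870 = (637 + 162) + 140870 = 799 + 140870 = 141669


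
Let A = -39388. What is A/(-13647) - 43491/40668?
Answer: 336103169/184998732 ≈ 1.8168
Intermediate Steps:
A/(-13647) - 43491/40668 = -39388/(-13647) - 43491/40668 = -39388*(-1/13647) - 43491*1/40668 = 39388/13647 - 14497/13556 = 336103169/184998732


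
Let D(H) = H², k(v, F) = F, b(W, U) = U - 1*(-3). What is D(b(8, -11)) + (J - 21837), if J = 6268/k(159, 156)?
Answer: -847580/39 ≈ -21733.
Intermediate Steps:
b(W, U) = 3 + U (b(W, U) = U + 3 = 3 + U)
J = 1567/39 (J = 6268/156 = 6268*(1/156) = 1567/39 ≈ 40.180)
D(b(8, -11)) + (J - 21837) = (3 - 11)² + (1567/39 - 21837) = (-8)² - 850076/39 = 64 - 850076/39 = -847580/39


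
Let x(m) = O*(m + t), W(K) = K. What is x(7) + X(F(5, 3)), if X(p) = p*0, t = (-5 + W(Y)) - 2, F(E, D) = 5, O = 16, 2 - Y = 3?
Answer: -16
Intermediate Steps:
Y = -1 (Y = 2 - 1*3 = 2 - 3 = -1)
t = -8 (t = (-5 - 1) - 2 = -6 - 2 = -8)
X(p) = 0
x(m) = -128 + 16*m (x(m) = 16*(m - 8) = 16*(-8 + m) = -128 + 16*m)
x(7) + X(F(5, 3)) = (-128 + 16*7) + 0 = (-128 + 112) + 0 = -16 + 0 = -16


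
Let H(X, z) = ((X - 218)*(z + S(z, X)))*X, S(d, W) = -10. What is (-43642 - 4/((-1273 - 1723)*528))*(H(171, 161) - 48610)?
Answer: 21784496607263531/395472 ≈ 5.5085e+10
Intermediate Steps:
H(X, z) = X*(-218 + X)*(-10 + z) (H(X, z) = ((X - 218)*(z - 10))*X = ((-218 + X)*(-10 + z))*X = X*(-218 + X)*(-10 + z))
(-43642 - 4/((-1273 - 1723)*528))*(H(171, 161) - 48610) = (-43642 - 4/((-1273 - 1723)*528))*(171*(2180 - 218*161 - 10*171 + 171*161) - 48610) = (-43642 - 4/((-2996)*528))*(171*(2180 - 35098 - 1710 + 27531) - 48610) = (-43642 - (-1)/(749*528))*(171*(-7097) - 48610) = (-43642 - 4*(-1/1581888))*(-1213587 - 48610) = (-43642 + 1/395472)*(-1262197) = -17259189023/395472*(-1262197) = 21784496607263531/395472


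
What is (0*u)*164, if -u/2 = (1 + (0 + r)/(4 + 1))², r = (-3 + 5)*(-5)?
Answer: 0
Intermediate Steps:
r = -10 (r = 2*(-5) = -10)
u = -2 (u = -2*(1 + (0 - 10)/(4 + 1))² = -2*(1 - 10/5)² = -2*(1 - 10*⅕)² = -2*(1 - 2)² = -2*(-1)² = -2*1 = -2)
(0*u)*164 = (0*(-2))*164 = 0*164 = 0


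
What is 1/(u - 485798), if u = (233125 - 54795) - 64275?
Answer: -1/371743 ≈ -2.6900e-6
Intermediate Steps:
u = 114055 (u = 178330 - 64275 = 114055)
1/(u - 485798) = 1/(114055 - 485798) = 1/(-371743) = -1/371743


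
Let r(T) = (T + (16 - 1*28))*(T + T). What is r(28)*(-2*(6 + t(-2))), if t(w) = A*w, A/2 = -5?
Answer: -46592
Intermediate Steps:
A = -10 (A = 2*(-5) = -10)
r(T) = 2*T*(-12 + T) (r(T) = (T + (16 - 28))*(2*T) = (T - 12)*(2*T) = (-12 + T)*(2*T) = 2*T*(-12 + T))
t(w) = -10*w
r(28)*(-2*(6 + t(-2))) = (2*28*(-12 + 28))*(-2*(6 - 10*(-2))) = (2*28*16)*(-2*(6 + 20)) = 896*(-2*26) = 896*(-52) = -46592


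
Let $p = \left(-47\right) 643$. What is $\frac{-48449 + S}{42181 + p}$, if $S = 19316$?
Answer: $- \frac{2241}{920} \approx -2.4359$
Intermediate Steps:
$p = -30221$
$\frac{-48449 + S}{42181 + p} = \frac{-48449 + 19316}{42181 - 30221} = - \frac{29133}{11960} = \left(-29133\right) \frac{1}{11960} = - \frac{2241}{920}$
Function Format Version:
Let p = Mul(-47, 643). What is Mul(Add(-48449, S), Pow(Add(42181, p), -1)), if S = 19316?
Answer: Rational(-2241, 920) ≈ -2.4359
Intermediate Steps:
p = -30221
Mul(Add(-48449, S), Pow(Add(42181, p), -1)) = Mul(Add(-48449, 19316), Pow(Add(42181, -30221), -1)) = Mul(-29133, Pow(11960, -1)) = Mul(-29133, Rational(1, 11960)) = Rational(-2241, 920)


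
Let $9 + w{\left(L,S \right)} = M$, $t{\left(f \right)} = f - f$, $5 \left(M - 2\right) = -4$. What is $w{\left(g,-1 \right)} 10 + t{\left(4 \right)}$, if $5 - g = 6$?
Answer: $-78$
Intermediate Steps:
$g = -1$ ($g = 5 - 6 = -1$)
$M = \frac{6}{5}$ ($M = 2 + \frac{1}{5} \left(-4\right) = 2 - \frac{4}{5} = \frac{6}{5} \approx 1.2$)
$t{\left(f \right)} = 0$
$w{\left(L,S \right)} = - \frac{39}{5}$ ($w{\left(L,S \right)} = -9 + \frac{6}{5} = - \frac{39}{5}$)
$w{\left(g,-1 \right)} 10 + t{\left(4 \right)} = \left(- \frac{39}{5}\right) 10 + 0 = -78 + 0 = -78$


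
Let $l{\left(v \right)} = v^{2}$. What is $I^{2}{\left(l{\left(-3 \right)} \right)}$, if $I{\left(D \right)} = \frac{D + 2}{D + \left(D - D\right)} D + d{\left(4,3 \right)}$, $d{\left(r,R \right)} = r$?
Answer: $225$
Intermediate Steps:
$I{\left(D \right)} = 6 + D$ ($I{\left(D \right)} = \frac{D + 2}{D + \left(D - D\right)} D + 4 = \frac{2 + D}{D + 0} D + 4 = \frac{2 + D}{D} D + 4 = \left(2 + D\right) + 4 = 6 + D$)
$I^{2}{\left(l{\left(-3 \right)} \right)} = \left(6 + \left(-3\right)^{2}\right)^{2} = \left(6 + 9\right)^{2} = 15^{2} = 225$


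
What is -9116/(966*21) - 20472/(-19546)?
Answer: 59278414/99127539 ≈ 0.59800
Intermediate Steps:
-9116/(966*21) - 20472/(-19546) = -9116/20286 - 20472*(-1/19546) = -9116*1/20286 + 10236/9773 = -4558/10143 + 10236/9773 = 59278414/99127539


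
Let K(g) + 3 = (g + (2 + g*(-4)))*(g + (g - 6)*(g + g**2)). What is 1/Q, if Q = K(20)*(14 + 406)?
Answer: -1/143725260 ≈ -6.9577e-9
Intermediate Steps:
K(g) = -3 + (2 - 3*g)*(g + (-6 + g)*(g + g**2)) (K(g) = -3 + (g + (2 + g*(-4)))*(g + (g - 6)*(g + g**2)) = -3 + (g + (2 - 4*g))*(g + (-6 + g)*(g + g**2)) = -3 + (2 - 3*g)*(g + (-6 + g)*(g + g**2)))
Q = -143725260 (Q = (-3 - 10*20 - 3*20**4 + 5*20**2 + 17*20**3)*(14 + 406) = (-3 - 200 - 3*160000 + 5*400 + 17*8000)*420 = (-3 - 200 - 480000 + 2000 + 136000)*420 = -342203*420 = -143725260)
1/Q = 1/(-143725260) = -1/143725260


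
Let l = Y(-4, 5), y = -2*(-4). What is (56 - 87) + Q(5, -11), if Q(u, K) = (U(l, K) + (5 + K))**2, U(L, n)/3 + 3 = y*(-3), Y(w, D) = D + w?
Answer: 7538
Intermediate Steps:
y = 8
l = 1 (l = 5 - 4 = 1)
U(L, n) = -81 (U(L, n) = -9 + 3*(8*(-3)) = -9 + 3*(-24) = -9 - 72 = -81)
Q(u, K) = (-76 + K)**2 (Q(u, K) = (-81 + (5 + K))**2 = (-76 + K)**2)
(56 - 87) + Q(5, -11) = (56 - 87) + (-76 - 11)**2 = -31 + (-87)**2 = -31 + 7569 = 7538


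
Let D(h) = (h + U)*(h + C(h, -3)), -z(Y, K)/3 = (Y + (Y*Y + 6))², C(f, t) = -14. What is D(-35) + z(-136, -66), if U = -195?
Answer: -1011918598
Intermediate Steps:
z(Y, K) = -3*(6 + Y + Y²)² (z(Y, K) = -3*(Y + (Y*Y + 6))² = -3*(Y + (Y² + 6))² = -3*(Y + (6 + Y²))² = -3*(6 + Y + Y²)²)
D(h) = (-195 + h)*(-14 + h) (D(h) = (h - 195)*(h - 14) = (-195 + h)*(-14 + h))
D(-35) + z(-136, -66) = (2730 + (-35)² - 209*(-35)) - 3*(6 - 136 + (-136)²)² = (2730 + 1225 + 7315) - 3*(6 - 136 + 18496)² = 11270 - 3*18366² = 11270 - 3*337309956 = 11270 - 1011929868 = -1011918598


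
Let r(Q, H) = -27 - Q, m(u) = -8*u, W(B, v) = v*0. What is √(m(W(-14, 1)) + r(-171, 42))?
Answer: 12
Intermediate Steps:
W(B, v) = 0
√(m(W(-14, 1)) + r(-171, 42)) = √(-8*0 + (-27 - 1*(-171))) = √(0 + (-27 + 171)) = √(0 + 144) = √144 = 12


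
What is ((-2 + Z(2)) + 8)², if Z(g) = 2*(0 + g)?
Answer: 100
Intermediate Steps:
Z(g) = 2*g
((-2 + Z(2)) + 8)² = ((-2 + 2*2) + 8)² = ((-2 + 4) + 8)² = (2 + 8)² = 10² = 100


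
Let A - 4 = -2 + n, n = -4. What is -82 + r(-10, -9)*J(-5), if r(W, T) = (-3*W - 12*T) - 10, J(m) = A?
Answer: -338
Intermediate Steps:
A = -2 (A = 4 + (-2 - 4) = 4 - 6 = -2)
J(m) = -2
r(W, T) = -10 - 12*T - 3*W (r(W, T) = (-12*T - 3*W) - 10 = -10 - 12*T - 3*W)
-82 + r(-10, -9)*J(-5) = -82 + (-10 - 12*(-9) - 3*(-10))*(-2) = -82 + (-10 + 108 + 30)*(-2) = -82 + 128*(-2) = -82 - 256 = -338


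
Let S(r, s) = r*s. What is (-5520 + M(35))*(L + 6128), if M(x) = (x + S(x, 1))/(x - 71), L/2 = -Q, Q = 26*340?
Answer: 574105520/9 ≈ 6.3790e+7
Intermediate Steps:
Q = 8840
L = -17680 (L = 2*(-1*8840) = 2*(-8840) = -17680)
M(x) = 2*x/(-71 + x) (M(x) = (x + x*1)/(x - 71) = (x + x)/(-71 + x) = (2*x)/(-71 + x) = 2*x/(-71 + x))
(-5520 + M(35))*(L + 6128) = (-5520 + 2*35/(-71 + 35))*(-17680 + 6128) = (-5520 + 2*35/(-36))*(-11552) = (-5520 + 2*35*(-1/36))*(-11552) = (-5520 - 35/18)*(-11552) = -99395/18*(-11552) = 574105520/9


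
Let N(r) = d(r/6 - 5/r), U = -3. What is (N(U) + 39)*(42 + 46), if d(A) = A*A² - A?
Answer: 93665/27 ≈ 3469.1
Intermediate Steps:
d(A) = A³ - A
N(r) = (-5/r + r/6)³ + 5/r - r/6 (N(r) = (r/6 - 5/r)³ - (r/6 - 5/r) = (-5/r + r/6)³ - (-5/r + r/6) = (-5/r + r/6)³ + (5/r - r/6) = (-5/r + r/6)³ + 5/r - r/6)
(N(U) + 39)*(42 + 46) = ((1/216)*(-27000 + (-3)⁶ - 126*(-3)⁴ + 3780*(-3)²)/(-3)³ + 39)*(42 + 46) = ((1/216)*(-1/27)*(-27000 + 729 - 126*81 + 3780*9) + 39)*88 = ((1/216)*(-1/27)*(-27000 + 729 - 10206 + 34020) + 39)*88 = ((1/216)*(-1/27)*(-2457) + 39)*88 = (91/216 + 39)*88 = (8515/216)*88 = 93665/27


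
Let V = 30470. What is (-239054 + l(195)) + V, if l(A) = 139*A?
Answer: -181479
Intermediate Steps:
(-239054 + l(195)) + V = (-239054 + 139*195) + 30470 = (-239054 + 27105) + 30470 = -211949 + 30470 = -181479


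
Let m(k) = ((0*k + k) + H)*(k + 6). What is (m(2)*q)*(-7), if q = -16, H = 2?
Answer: 3584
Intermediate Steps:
m(k) = (2 + k)*(6 + k) (m(k) = ((0*k + k) + 2)*(k + 6) = ((0 + k) + 2)*(6 + k) = (k + 2)*(6 + k) = (2 + k)*(6 + k))
(m(2)*q)*(-7) = ((12 + 2² + 8*2)*(-16))*(-7) = ((12 + 4 + 16)*(-16))*(-7) = (32*(-16))*(-7) = -512*(-7) = 3584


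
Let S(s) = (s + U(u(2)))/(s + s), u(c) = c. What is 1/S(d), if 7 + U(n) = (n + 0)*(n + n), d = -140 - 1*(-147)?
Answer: 7/4 ≈ 1.7500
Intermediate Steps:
d = 7 (d = -140 + 147 = 7)
U(n) = -7 + 2*n**2 (U(n) = -7 + (n + 0)*(n + n) = -7 + n*(2*n) = -7 + 2*n**2)
S(s) = (1 + s)/(2*s) (S(s) = (s + (-7 + 2*2**2))/(s + s) = (s + (-7 + 2*4))/((2*s)) = (s + (-7 + 8))*(1/(2*s)) = (s + 1)*(1/(2*s)) = (1 + s)*(1/(2*s)) = (1 + s)/(2*s))
1/S(d) = 1/((1/2)*(1 + 7)/7) = 1/((1/2)*(1/7)*8) = 1/(4/7) = 7/4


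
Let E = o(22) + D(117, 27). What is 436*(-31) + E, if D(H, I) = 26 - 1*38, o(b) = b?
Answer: -13506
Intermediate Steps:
D(H, I) = -12 (D(H, I) = 26 - 38 = -12)
E = 10 (E = 22 - 12 = 10)
436*(-31) + E = 436*(-31) + 10 = -13516 + 10 = -13506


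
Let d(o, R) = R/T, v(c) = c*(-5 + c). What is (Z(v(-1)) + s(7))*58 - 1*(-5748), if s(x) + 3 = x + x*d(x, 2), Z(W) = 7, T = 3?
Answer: 19970/3 ≈ 6656.7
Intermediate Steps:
d(o, R) = R/3
s(x) = -3 + 5*x/3 (s(x) = -3 + (x + x*((⅓)*2)) = -3 + (x + x*(⅔)) = -3 + (x + 2*x/3) = -3 + 5*x/3)
(Z(v(-1)) + s(7))*58 - 1*(-5748) = (7 + (-3 + (5/3)*7))*58 - 1*(-5748) = (7 + (-3 + 35/3))*58 + 5748 = (7 + 26/3)*58 + 5748 = (47/3)*58 + 5748 = 2726/3 + 5748 = 19970/3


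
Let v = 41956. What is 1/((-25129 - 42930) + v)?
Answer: -1/26103 ≈ -3.8310e-5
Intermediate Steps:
1/((-25129 - 42930) + v) = 1/((-25129 - 42930) + 41956) = 1/(-68059 + 41956) = 1/(-26103) = -1/26103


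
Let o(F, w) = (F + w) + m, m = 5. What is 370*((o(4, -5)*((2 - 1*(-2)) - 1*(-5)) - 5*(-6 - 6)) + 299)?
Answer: 146150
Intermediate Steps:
o(F, w) = 5 + F + w (o(F, w) = (F + w) + 5 = 5 + F + w)
370*((o(4, -5)*((2 - 1*(-2)) - 1*(-5)) - 5*(-6 - 6)) + 299) = 370*(((5 + 4 - 5)*((2 - 1*(-2)) - 1*(-5)) - 5*(-6 - 6)) + 299) = 370*((4*((2 + 2) + 5) - 5*(-12)) + 299) = 370*((4*(4 + 5) - 1*(-60)) + 299) = 370*((4*9 + 60) + 299) = 370*((36 + 60) + 299) = 370*(96 + 299) = 370*395 = 146150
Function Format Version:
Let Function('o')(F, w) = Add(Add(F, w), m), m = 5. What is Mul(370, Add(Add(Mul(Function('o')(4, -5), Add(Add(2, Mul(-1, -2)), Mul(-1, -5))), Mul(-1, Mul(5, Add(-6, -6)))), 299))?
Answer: 146150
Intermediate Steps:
Function('o')(F, w) = Add(5, F, w) (Function('o')(F, w) = Add(Add(F, w), 5) = Add(5, F, w))
Mul(370, Add(Add(Mul(Function('o')(4, -5), Add(Add(2, Mul(-1, -2)), Mul(-1, -5))), Mul(-1, Mul(5, Add(-6, -6)))), 299)) = Mul(370, Add(Add(Mul(Add(5, 4, -5), Add(Add(2, Mul(-1, -2)), Mul(-1, -5))), Mul(-1, Mul(5, Add(-6, -6)))), 299)) = Mul(370, Add(Add(Mul(4, Add(Add(2, 2), 5)), Mul(-1, Mul(5, -12))), 299)) = Mul(370, Add(Add(Mul(4, Add(4, 5)), Mul(-1, -60)), 299)) = Mul(370, Add(Add(Mul(4, 9), 60), 299)) = Mul(370, Add(Add(36, 60), 299)) = Mul(370, Add(96, 299)) = Mul(370, 395) = 146150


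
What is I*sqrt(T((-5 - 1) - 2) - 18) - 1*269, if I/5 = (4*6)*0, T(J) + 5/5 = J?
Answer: -269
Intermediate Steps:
T(J) = -1 + J
I = 0 (I = 5*((4*6)*0) = 5*(24*0) = 5*0 = 0)
I*sqrt(T((-5 - 1) - 2) - 18) - 1*269 = 0*sqrt((-1 + ((-5 - 1) - 2)) - 18) - 1*269 = 0*sqrt((-1 + (-6 - 2)) - 18) - 269 = 0*sqrt((-1 - 8) - 18) - 269 = 0*sqrt(-9 - 18) - 269 = 0*sqrt(-27) - 269 = 0*(3*I*sqrt(3)) - 269 = 0 - 269 = -269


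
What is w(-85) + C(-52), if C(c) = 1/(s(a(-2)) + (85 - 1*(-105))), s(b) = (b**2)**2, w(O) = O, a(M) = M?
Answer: -17509/206 ≈ -84.995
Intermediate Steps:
s(b) = b**4
C(c) = 1/206 (C(c) = 1/((-2)**4 + (85 - 1*(-105))) = 1/(16 + (85 + 105)) = 1/(16 + 190) = 1/206)
w(-85) + C(-52) = -85 + 1/206 = -17509/206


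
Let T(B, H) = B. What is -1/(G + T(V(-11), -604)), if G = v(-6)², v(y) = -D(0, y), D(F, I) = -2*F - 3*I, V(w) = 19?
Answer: -1/343 ≈ -0.0029155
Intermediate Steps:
D(F, I) = -3*I - 2*F
v(y) = 3*y (v(y) = -(-3*y - 2*0) = -(-3*y + 0) = -(-3)*y = 3*y)
G = 324 (G = (3*(-6))² = (-18)² = 324)
-1/(G + T(V(-11), -604)) = -1/(324 + 19) = -1/343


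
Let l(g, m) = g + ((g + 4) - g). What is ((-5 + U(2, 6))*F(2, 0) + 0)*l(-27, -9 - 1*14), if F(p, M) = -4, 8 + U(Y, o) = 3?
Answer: -920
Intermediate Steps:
U(Y, o) = -5 (U(Y, o) = -8 + 3 = -5)
l(g, m) = 4 + g (l(g, m) = g + ((4 + g) - g) = g + 4 = 4 + g)
((-5 + U(2, 6))*F(2, 0) + 0)*l(-27, -9 - 1*14) = ((-5 - 5)*(-4) + 0)*(4 - 27) = (-10*(-4) + 0)*(-23) = (40 + 0)*(-23) = 40*(-23) = -920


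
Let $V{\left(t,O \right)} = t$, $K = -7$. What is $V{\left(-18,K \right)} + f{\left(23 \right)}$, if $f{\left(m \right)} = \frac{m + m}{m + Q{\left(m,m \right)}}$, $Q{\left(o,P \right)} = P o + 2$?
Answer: $- \frac{4963}{277} \approx -17.917$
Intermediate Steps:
$Q{\left(o,P \right)} = 2 + P o$
$f{\left(m \right)} = \frac{2 m}{2 + m + m^{2}}$ ($f{\left(m \right)} = \frac{m + m}{m + \left(2 + m m\right)} = \frac{2 m}{m + \left(2 + m^{2}\right)} = \frac{2 m}{2 + m + m^{2}}$)
$V{\left(-18,K \right)} + f{\left(23 \right)} = -18 + 2 \cdot 23 \frac{1}{2 + 23 + 23^{2}} = -18 + 2 \cdot 23 \frac{1}{2 + 23 + 529} = -18 + 2 \cdot 23 \cdot \frac{1}{554} = -18 + \frac{23}{277} = - \frac{4963}{277}$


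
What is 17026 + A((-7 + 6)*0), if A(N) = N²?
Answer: 17026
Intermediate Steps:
17026 + A((-7 + 6)*0) = 17026 + ((-7 + 6)*0)² = 17026 + (-1*0)² = 17026 + 0² = 17026 + 0 = 17026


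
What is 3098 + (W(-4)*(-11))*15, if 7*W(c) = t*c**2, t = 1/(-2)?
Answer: 23006/7 ≈ 3286.6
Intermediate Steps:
t = -1/2 ≈ -0.50000
W(c) = -c**2/14 (W(c) = (-c**2/2)/7 = -c**2/14)
3098 + (W(-4)*(-11))*15 = 3098 + (-1/14*(-4)**2*(-11))*15 = 3098 + (-1/14*16*(-11))*15 = 3098 - 8/7*(-11)*15 = 3098 + (88/7)*15 = 3098 + 1320/7 = 23006/7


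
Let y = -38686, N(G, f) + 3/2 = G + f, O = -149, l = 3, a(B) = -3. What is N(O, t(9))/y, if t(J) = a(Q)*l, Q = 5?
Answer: 11/2668 ≈ 0.0041229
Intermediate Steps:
t(J) = -9 (t(J) = -3*3 = -9)
N(G, f) = -3/2 + G + f (N(G, f) = -3/2 + (G + f) = -3/2 + G + f)
N(O, t(9))/y = (-3/2 - 149 - 9)/(-38686) = -319/2*(-1/38686) = 11/2668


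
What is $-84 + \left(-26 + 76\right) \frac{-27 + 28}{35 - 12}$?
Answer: $- \frac{1882}{23} \approx -81.826$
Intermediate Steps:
$-84 + \left(-26 + 76\right) \frac{-27 + 28}{35 - 12} = -84 + 50 \cdot 1 \cdot \frac{1}{23} = -84 + 50 \cdot \frac{1}{23} = -84 + \frac{50}{23} = - \frac{1882}{23}$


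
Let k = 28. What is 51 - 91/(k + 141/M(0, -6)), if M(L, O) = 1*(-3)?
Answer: 1060/19 ≈ 55.789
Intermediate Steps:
M(L, O) = -3
51 - 91/(k + 141/M(0, -6)) = 51 - 91/(28 + 141/(-3)) = 51 - 91/(28 + 141*(-1/3)) = 51 - 91/(28 - 47) = 51 - 91/(-19) = 51 - 91*(-1/19) = 51 + 91/19 = 1060/19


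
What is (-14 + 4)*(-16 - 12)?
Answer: 280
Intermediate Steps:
(-14 + 4)*(-16 - 12) = -10*(-28) = 280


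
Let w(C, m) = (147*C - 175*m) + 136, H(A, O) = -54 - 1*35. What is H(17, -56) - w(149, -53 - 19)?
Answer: -34728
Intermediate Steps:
H(A, O) = -89 (H(A, O) = -54 - 35 = -89)
w(C, m) = 136 - 175*m + 147*C (w(C, m) = (-175*m + 147*C) + 136 = 136 - 175*m + 147*C)
H(17, -56) - w(149, -53 - 19) = -89 - (136 - 175*(-53 - 19) + 147*149) = -89 - (136 - 175*(-72) + 21903) = -89 - (136 + 12600 + 21903) = -89 - 1*34639 = -89 - 34639 = -34728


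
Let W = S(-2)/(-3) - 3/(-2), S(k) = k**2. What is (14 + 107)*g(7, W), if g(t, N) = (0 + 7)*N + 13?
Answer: 10285/6 ≈ 1714.2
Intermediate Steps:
W = 1/6 (W = (-2)**2/(-3) - 3/(-2) = 4*(-1/3) - 3*(-1/2) = -4/3 + 3/2 = 1/6 ≈ 0.16667)
g(t, N) = 13 + 7*N (g(t, N) = 7*N + 13 = 13 + 7*N)
(14 + 107)*g(7, W) = (14 + 107)*(13 + 7*(1/6)) = 121*(13 + 7/6) = 121*(85/6) = 10285/6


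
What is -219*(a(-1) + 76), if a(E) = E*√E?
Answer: -16644 + 219*I ≈ -16644.0 + 219.0*I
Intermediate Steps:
a(E) = E^(3/2)
-219*(a(-1) + 76) = -219*((-1)^(3/2) + 76) = -219*(-I + 76) = -219*(76 - I) = -16644 + 219*I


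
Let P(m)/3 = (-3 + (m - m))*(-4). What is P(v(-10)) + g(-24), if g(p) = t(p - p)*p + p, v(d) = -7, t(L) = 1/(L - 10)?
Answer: 72/5 ≈ 14.400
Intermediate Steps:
t(L) = 1/(-10 + L)
g(p) = 9*p/10 (g(p) = p/(-10 + (p - p)) + p = p/(-10 + 0) + p = p/(-10) + p = -p/10 + p = 9*p/10)
P(m) = 36 (P(m) = 3*((-3 + (m - m))*(-4)) = 3*((-3 + 0)*(-4)) = 3*(-3*(-4)) = 3*12 = 36)
P(v(-10)) + g(-24) = 36 + (9/10)*(-24) = 36 - 108/5 = 72/5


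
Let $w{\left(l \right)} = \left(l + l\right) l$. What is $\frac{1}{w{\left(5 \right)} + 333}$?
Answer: $\frac{1}{383} \approx 0.002611$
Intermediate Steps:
$w{\left(l \right)} = 2 l^{2}$ ($w{\left(l \right)} = 2 l l = 2 l^{2}$)
$\frac{1}{w{\left(5 \right)} + 333} = \frac{1}{2 \cdot 5^{2} + 333} = \frac{1}{2 \cdot 25 + 333} = \frac{1}{50 + 333} = \frac{1}{383}$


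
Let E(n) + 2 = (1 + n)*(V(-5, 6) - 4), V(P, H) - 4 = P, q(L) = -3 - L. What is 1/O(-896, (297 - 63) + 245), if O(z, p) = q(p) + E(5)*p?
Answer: -1/15810 ≈ -6.3251e-5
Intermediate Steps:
V(P, H) = 4 + P
E(n) = -7 - 5*n (E(n) = -2 + (1 + n)*((4 - 5) - 4) = -2 + (1 + n)*(-1 - 4) = -2 + (1 + n)*(-5) = -2 + (-5 - 5*n) = -7 - 5*n)
O(z, p) = -3 - 33*p (O(z, p) = (-3 - p) + (-7 - 5*5)*p = (-3 - p) + (-7 - 25)*p = (-3 - p) - 32*p = -3 - 33*p)
1/O(-896, (297 - 63) + 245) = 1/(-3 - 33*((297 - 63) + 245)) = 1/(-3 - 33*(234 + 245)) = 1/(-3 - 33*479) = 1/(-3 - 15807) = 1/(-15810) = -1/15810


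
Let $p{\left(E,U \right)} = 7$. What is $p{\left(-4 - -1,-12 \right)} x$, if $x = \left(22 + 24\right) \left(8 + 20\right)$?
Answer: $9016$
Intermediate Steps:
$x = 1288$ ($x = 46 \cdot 28 = 1288$)
$p{\left(-4 - -1,-12 \right)} x = 7 \cdot 1288 = 9016$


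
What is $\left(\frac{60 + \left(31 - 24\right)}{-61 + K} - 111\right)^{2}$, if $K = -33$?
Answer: $\frac{110271001}{8836} \approx 12480.0$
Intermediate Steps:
$\left(\frac{60 + \left(31 - 24\right)}{-61 + K} - 111\right)^{2} = \left(\frac{60 + \left(31 - 24\right)}{-61 - 33} - 111\right)^{2} = \left(\frac{60 + 7}{-94} - 111\right)^{2} = \left(67 \left(- \frac{1}{94}\right) - 111\right)^{2} = \left(- \frac{67}{94} - 111\right)^{2} = \left(- \frac{10501}{94}\right)^{2} = \frac{110271001}{8836}$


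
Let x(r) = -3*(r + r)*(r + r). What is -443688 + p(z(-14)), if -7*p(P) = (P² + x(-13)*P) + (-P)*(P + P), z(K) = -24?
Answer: -3153912/7 ≈ -4.5056e+5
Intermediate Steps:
x(r) = -12*r² (x(r) = -3*2*r*2*r = -12*r²)
p(P) = P²/7 + 2028*P/7 (p(P) = -((P² + (-12*(-13)²)*P) + (-P)*(P + P))/7 = -((P² + (-12*169)*P) + (-P)*(2*P))/7 = -((P² - 2028*P) - 2*P²)/7 = -(-P² - 2028*P)/7 = P²/7 + 2028*P/7)
-443688 + p(z(-14)) = -443688 + (⅐)*(-24)*(2028 - 24) = -443688 + (⅐)*(-24)*2004 = -443688 - 48096/7 = -3153912/7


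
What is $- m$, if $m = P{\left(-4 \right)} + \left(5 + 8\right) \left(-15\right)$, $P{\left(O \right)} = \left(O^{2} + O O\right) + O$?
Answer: $167$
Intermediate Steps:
$P{\left(O \right)} = O + 2 O^{2}$ ($P{\left(O \right)} = \left(O^{2} + O^{2}\right) + O = 2 O^{2} + O = O + 2 O^{2}$)
$m = -167$ ($m = - 4 \left(1 + 2 \left(-4\right)\right) + \left(5 + 8\right) \left(-15\right) = - 4 \left(1 - 8\right) + 13 \left(-15\right) = \left(-4\right) \left(-7\right) - 195 = 28 - 195 = -167$)
$- m = \left(-1\right) \left(-167\right) = 167$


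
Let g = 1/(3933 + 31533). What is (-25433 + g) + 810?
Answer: -873279317/35466 ≈ -24623.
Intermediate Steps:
g = 1/35466 ≈ 2.8196e-5
(-25433 + g) + 810 = (-25433 + 1/35466) + 810 = -902006777/35466 + 810 = -873279317/35466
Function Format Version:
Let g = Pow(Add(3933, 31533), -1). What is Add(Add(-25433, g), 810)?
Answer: Rational(-873279317, 35466) ≈ -24623.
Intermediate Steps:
g = Rational(1, 35466) (g = Pow(35466, -1) = Rational(1, 35466) ≈ 2.8196e-5)
Add(Add(-25433, g), 810) = Add(Add(-25433, Rational(1, 35466)), 810) = Add(Rational(-902006777, 35466), 810) = Rational(-873279317, 35466)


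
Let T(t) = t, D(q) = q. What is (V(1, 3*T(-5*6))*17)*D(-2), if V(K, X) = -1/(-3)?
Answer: -34/3 ≈ -11.333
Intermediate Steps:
V(K, X) = ⅓ (V(K, X) = -1*(-⅓) = ⅓)
(V(1, 3*T(-5*6))*17)*D(-2) = ((⅓)*17)*(-2) = (17/3)*(-2) = -34/3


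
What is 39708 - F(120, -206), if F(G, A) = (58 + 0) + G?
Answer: 39530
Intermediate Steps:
F(G, A) = 58 + G
39708 - F(120, -206) = 39708 - (58 + 120) = 39708 - 1*178 = 39708 - 178 = 39530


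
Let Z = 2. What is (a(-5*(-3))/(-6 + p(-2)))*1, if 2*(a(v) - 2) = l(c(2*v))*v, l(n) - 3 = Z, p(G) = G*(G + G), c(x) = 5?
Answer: 79/4 ≈ 19.750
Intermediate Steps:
p(G) = 2*G² (p(G) = G*(2*G) = 2*G²)
l(n) = 5 (l(n) = 3 + 2 = 5)
a(v) = 2 + 5*v/2 (a(v) = 2 + (5*v)/2 = 2 + 5*v/2)
(a(-5*(-3))/(-6 + p(-2)))*1 = ((2 + 5*(-5*(-3))/2)/(-6 + 2*(-2)²))*1 = ((2 + (5/2)*15)/(-6 + 2*4))*1 = ((2 + 75/2)/(-6 + 8))*1 = ((79/2)/2)*1 = ((79/2)*(½))*1 = (79/4)*1 = 79/4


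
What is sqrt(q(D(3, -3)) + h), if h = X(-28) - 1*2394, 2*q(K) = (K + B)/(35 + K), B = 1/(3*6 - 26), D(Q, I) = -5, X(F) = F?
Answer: I*sqrt(34878030)/120 ≈ 49.215*I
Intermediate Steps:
B = -1/8 (B = 1/(18 - 26) = 1/(-8) = -1/8 ≈ -0.12500)
q(K) = (-1/8 + K)/(2*(35 + K)) (q(K) = ((K - 1/8)/(35 + K))/2 = ((-1/8 + K)/(35 + K))/2 = (-1/8 + K)/(2*(35 + K)))
h = -2422 (h = -28 - 1*2394 = -28 - 2394 = -2422)
sqrt(q(D(3, -3)) + h) = sqrt((-1 + 8*(-5))/(16*(35 - 5)) - 2422) = sqrt((1/16)*(-1 - 40)/30 - 2422) = sqrt((1/16)*(1/30)*(-41) - 2422) = sqrt(-41/480 - 2422) = sqrt(-1162601/480) = I*sqrt(34878030)/120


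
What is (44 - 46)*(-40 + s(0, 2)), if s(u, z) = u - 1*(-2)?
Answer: 76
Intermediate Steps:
s(u, z) = 2 + u (s(u, z) = u + 2 = 2 + u)
(44 - 46)*(-40 + s(0, 2)) = (44 - 46)*(-40 + (2 + 0)) = -2*(-40 + 2) = -2*(-38) = 76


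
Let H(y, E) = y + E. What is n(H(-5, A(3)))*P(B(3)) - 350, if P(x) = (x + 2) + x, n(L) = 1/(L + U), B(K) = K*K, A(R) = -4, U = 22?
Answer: -4530/13 ≈ -348.46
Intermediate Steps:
H(y, E) = E + y
B(K) = K²
n(L) = 1/(22 + L) (n(L) = 1/(L + 22) = 1/(22 + L))
P(x) = 2 + 2*x (P(x) = (2 + x) + x = 2 + 2*x)
n(H(-5, A(3)))*P(B(3)) - 350 = (2 + 2*3²)/(22 + (-4 - 5)) - 350 = (2 + 2*9)/(22 - 9) - 350 = (2 + 18)/13 - 350 = (1/13)*20 - 350 = 20/13 - 350 = -4530/13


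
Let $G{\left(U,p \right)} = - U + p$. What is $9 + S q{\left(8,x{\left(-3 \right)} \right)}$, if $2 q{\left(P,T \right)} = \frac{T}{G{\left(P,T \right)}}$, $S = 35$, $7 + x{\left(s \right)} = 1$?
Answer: $\frac{33}{2} \approx 16.5$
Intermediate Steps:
$G{\left(U,p \right)} = p - U$
$x{\left(s \right)} = -6$ ($x{\left(s \right)} = -7 + 1 = -6$)
$q{\left(P,T \right)} = \frac{T}{2 \left(T - P\right)}$ ($q{\left(P,T \right)} = \frac{T \frac{1}{T - P}}{2} = \frac{T}{2 \left(T - P\right)}$)
$9 + S q{\left(8,x{\left(-3 \right)} \right)} = 9 + 35 \left(\left(-1\right) \left(-6\right) \frac{1}{\left(-2\right) \left(-6\right) + 2 \cdot 8}\right) = 9 + 35 \left(\left(-1\right) \left(-6\right) \frac{1}{12 + 16}\right) = 9 + 35 \left(\left(-1\right) \left(-6\right) \frac{1}{28}\right) = 9 + 35 \cdot \frac{3}{14} = 9 + \frac{15}{2} = \frac{33}{2}$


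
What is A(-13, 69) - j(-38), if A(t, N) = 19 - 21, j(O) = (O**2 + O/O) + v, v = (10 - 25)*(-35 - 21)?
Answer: -2287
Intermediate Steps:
v = 840 (v = -15*(-56) = 840)
j(O) = 841 + O**2 (j(O) = (O**2 + O/O) + 840 = (O**2 + 1) + 840 = (1 + O**2) + 840 = 841 + O**2)
A(t, N) = -2
A(-13, 69) - j(-38) = -2 - (841 + (-38)**2) = -2 - (841 + 1444) = -2 - 1*2285 = -2 - 2285 = -2287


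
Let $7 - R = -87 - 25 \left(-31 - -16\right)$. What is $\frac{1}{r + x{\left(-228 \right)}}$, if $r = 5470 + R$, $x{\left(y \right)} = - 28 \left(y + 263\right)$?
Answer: $\frac{1}{4209} \approx 0.00023759$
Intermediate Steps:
$x{\left(y \right)} = -7364 - 28 y$ ($x{\left(y \right)} = - 28 \left(263 + y\right) = -7364 - 28 y$)
$R = -281$ ($R = 7 - \left(-87 - 25 \left(-31 - -16\right)\right) = 7 - \left(-87 - 25 \left(-31 + 16\right)\right) = 7 - \left(-87 - -375\right) = 7 - \left(-87 + 375\right) = 7 - 288 = -281$)
$r = 5189$ ($r = 5470 - 281 = 5189$)
$\frac{1}{r + x{\left(-228 \right)}} = \frac{1}{5189 - 980} = \frac{1}{4209}$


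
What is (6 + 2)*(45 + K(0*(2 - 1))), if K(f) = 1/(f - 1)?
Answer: 352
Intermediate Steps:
K(f) = 1/(-1 + f)
(6 + 2)*(45 + K(0*(2 - 1))) = (6 + 2)*(45 + 1/(-1 + 0*(2 - 1))) = 8*(45 + 1/(-1 + 0*1)) = 8*(45 + 1/(-1 + 0)) = 8*(45 + 1/(-1)) = 8*(45 - 1) = 8*44 = 352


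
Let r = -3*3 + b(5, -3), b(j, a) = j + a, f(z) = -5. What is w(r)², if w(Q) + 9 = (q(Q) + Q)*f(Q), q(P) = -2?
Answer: 1296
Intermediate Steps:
b(j, a) = a + j
r = -7 (r = -3*3 + (-3 + 5) = -9 + 2 = -7)
w(Q) = 1 - 5*Q (w(Q) = -9 + (-2 + Q)*(-5) = -9 + (10 - 5*Q) = 1 - 5*Q)
w(r)² = (1 - 5*(-7))² = (1 + 35)² = 36² = 1296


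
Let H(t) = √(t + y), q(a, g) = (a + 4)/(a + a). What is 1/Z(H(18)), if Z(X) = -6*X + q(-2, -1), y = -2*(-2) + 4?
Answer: 2/3743 - 24*√26/3743 ≈ -0.032160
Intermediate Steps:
y = 8 (y = 4 + 4 = 8)
q(a, g) = (4 + a)/(2*a) (q(a, g) = (4 + a)/((2*a)) = (4 + a)*(1/(2*a)) = (4 + a)/(2*a))
H(t) = √(8 + t) (H(t) = √(t + 8) = √(8 + t))
Z(X) = -½ - 6*X (Z(X) = -6*X + (½)*(4 - 2)/(-2) = -6*X + (½)*(-½)*2 = -6*X - ½ = -½ - 6*X)
1/Z(H(18)) = 1/(-½ - 6*√(8 + 18)) = 1/(-½ - 6*√26)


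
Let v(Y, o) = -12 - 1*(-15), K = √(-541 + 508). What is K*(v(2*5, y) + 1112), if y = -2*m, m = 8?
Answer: 1115*I*√33 ≈ 6405.2*I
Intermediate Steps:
K = I*√33 (K = √(-33) = I*√33 ≈ 5.7446*I)
y = -16 (y = -2*8 = -16)
v(Y, o) = 3 (v(Y, o) = -12 + 15 = 3)
K*(v(2*5, y) + 1112) = (I*√33)*(3 + 1112) = (I*√33)*1115 = 1115*I*√33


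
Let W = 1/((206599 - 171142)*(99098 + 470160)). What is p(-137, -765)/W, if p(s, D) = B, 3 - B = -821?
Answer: 16631765066544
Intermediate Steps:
B = 824 (B = 3 - 1*(-821) = 3 + 821 = 824)
p(s, D) = 824
W = 1/20184180906 (W = 1/(35457*569258) = 1/20184180906 ≈ 4.9544e-11)
p(-137, -765)/W = 824/(1/20184180906) = 824*20184180906 = 16631765066544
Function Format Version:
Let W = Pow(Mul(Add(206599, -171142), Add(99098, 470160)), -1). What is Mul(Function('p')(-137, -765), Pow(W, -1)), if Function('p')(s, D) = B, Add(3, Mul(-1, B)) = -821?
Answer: 16631765066544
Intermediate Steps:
B = 824 (B = Add(3, Mul(-1, -821)) = Add(3, 821) = 824)
Function('p')(s, D) = 824
W = Rational(1, 20184180906) (W = Pow(Mul(35457, 569258), -1) = Pow(20184180906, -1) = Rational(1, 20184180906) ≈ 4.9544e-11)
Mul(Function('p')(-137, -765), Pow(W, -1)) = Mul(824, Pow(Rational(1, 20184180906), -1)) = Mul(824, 20184180906) = 16631765066544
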